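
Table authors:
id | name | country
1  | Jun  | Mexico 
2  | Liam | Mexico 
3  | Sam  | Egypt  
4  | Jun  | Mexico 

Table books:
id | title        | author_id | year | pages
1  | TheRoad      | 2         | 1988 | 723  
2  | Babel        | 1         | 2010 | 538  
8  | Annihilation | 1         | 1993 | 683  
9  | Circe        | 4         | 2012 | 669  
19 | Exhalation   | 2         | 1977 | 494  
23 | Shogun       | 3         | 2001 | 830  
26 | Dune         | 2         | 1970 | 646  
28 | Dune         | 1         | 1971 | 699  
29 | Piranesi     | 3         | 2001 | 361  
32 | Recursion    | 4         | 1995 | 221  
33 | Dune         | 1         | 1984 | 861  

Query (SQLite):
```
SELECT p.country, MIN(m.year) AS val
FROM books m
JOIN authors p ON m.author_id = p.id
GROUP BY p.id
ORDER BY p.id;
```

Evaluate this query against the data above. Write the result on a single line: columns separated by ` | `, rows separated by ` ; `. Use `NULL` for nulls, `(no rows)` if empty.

Mexico | 1971 ; Mexico | 1970 ; Egypt | 2001 ; Mexico | 1995

Join each books row to its authors via author_id.
Group joined rows by authors.id; compute MIN(m.year) per group.
  1: ids {2, 8, 28, 33} → MIN(m.year)=1971
  2: ids {1, 19, 26} → MIN(m.year)=1970
  3: ids {23, 29} → MIN(m.year)=2001
  4: ids {9, 32} → MIN(m.year)=1995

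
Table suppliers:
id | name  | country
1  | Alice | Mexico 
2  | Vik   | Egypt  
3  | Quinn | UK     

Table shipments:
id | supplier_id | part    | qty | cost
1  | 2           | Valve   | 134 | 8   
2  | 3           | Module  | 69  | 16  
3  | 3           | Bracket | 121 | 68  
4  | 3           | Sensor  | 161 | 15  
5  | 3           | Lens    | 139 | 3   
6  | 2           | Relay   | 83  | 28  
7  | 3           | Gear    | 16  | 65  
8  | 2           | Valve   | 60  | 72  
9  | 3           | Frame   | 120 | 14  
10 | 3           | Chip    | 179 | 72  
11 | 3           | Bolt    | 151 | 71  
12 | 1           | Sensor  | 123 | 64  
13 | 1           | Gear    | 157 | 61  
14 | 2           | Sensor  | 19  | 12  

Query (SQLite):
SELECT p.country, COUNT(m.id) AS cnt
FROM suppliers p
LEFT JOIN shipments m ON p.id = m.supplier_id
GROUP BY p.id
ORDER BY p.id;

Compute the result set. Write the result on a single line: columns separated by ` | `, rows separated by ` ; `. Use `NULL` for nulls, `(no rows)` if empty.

LEFT JOIN keeps every suppliers row; unmatched ones get NULL for shipments columns.
Group by suppliers.id and compute COUNT(m.id). COUNT(col) of an all-NULL group is 0.
  1: ids {12, 13} → COUNT(m.id)=2
  2: ids {1, 6, 8, 14} → COUNT(m.id)=4
  3: ids {2, 3, 4, 5, 7, 9, 10, 11} → COUNT(m.id)=8

Mexico | 2 ; Egypt | 4 ; UK | 8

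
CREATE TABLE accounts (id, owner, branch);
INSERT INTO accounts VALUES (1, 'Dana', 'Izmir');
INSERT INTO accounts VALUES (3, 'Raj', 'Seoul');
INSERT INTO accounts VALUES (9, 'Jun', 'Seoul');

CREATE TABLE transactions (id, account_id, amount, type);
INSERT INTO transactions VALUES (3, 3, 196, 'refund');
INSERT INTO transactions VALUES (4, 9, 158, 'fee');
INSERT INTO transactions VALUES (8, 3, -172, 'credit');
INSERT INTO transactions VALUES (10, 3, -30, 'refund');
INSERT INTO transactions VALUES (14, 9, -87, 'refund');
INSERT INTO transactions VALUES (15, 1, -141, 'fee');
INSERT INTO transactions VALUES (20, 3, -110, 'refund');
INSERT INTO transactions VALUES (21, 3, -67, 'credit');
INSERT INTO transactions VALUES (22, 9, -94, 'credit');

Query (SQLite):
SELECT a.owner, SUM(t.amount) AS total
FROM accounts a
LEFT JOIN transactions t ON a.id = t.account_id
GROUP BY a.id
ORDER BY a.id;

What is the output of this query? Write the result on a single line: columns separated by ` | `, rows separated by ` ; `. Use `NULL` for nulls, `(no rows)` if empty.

Dana | -141 ; Raj | -183 ; Jun | -23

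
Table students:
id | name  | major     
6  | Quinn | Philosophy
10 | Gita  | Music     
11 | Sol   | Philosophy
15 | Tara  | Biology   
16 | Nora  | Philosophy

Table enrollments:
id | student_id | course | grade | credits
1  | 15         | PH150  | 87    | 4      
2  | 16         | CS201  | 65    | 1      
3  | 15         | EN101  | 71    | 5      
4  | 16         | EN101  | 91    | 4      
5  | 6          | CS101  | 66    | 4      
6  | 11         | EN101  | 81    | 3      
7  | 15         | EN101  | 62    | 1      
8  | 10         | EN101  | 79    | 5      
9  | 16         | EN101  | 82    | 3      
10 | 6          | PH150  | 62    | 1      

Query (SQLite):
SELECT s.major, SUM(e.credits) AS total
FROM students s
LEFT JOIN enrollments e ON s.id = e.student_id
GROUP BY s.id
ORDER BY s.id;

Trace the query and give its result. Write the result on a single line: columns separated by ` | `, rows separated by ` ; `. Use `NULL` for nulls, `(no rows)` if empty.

LEFT JOIN keeps every students row; unmatched ones get NULL for enrollments columns.
Group by students.id and compute SUM(e.credits). SUM over an all-NULL group is NULL.
  6: ids {5, 10} → SUM(e.credits)=5
  10: ids {8} → SUM(e.credits)=5
  11: ids {6} → SUM(e.credits)=3
  15: ids {1, 3, 7} → SUM(e.credits)=10
  16: ids {2, 4, 9} → SUM(e.credits)=8

Philosophy | 5 ; Music | 5 ; Philosophy | 3 ; Biology | 10 ; Philosophy | 8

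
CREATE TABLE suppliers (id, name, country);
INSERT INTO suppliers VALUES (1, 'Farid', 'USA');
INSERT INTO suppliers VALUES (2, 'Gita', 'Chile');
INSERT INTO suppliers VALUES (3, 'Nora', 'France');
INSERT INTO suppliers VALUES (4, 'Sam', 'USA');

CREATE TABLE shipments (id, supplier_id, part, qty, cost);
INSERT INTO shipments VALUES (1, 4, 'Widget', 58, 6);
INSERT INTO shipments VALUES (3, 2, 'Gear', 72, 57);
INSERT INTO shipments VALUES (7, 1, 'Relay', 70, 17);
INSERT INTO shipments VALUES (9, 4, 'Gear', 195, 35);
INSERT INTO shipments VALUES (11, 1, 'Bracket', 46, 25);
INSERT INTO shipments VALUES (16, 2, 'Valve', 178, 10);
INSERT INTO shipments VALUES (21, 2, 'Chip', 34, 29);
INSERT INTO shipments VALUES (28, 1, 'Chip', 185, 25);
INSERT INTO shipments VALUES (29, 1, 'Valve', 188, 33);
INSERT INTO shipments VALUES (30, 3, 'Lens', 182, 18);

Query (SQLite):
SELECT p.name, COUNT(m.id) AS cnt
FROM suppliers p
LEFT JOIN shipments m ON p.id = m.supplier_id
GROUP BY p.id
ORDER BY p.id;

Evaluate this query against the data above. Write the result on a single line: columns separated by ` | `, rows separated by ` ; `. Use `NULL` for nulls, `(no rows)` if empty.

LEFT JOIN keeps every suppliers row; unmatched ones get NULL for shipments columns.
Group by suppliers.id and compute COUNT(m.id). COUNT(col) of an all-NULL group is 0.
  1: ids {7, 11, 28, 29} → COUNT(m.id)=4
  2: ids {3, 16, 21} → COUNT(m.id)=3
  3: ids {30} → COUNT(m.id)=1
  4: ids {1, 9} → COUNT(m.id)=2

Farid | 4 ; Gita | 3 ; Nora | 1 ; Sam | 2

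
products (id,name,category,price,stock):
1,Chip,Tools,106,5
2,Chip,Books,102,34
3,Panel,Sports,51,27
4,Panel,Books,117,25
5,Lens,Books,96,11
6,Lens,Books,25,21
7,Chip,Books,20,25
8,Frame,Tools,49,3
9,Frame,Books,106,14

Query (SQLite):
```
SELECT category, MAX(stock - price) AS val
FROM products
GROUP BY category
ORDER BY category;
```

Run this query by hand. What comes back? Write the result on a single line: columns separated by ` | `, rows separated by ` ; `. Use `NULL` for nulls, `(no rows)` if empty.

Books | 5 ; Sports | -24 ; Tools | -46

For each row compute stock - price.
Group by category; take MAX of the expression per group.
  Books: ids {2, 4, 5, 6, 7, 9} → MAX(stock - price)=5
  Sports: ids {3} → MAX(stock - price)=-24
  Tools: ids {1, 8} → MAX(stock - price)=-46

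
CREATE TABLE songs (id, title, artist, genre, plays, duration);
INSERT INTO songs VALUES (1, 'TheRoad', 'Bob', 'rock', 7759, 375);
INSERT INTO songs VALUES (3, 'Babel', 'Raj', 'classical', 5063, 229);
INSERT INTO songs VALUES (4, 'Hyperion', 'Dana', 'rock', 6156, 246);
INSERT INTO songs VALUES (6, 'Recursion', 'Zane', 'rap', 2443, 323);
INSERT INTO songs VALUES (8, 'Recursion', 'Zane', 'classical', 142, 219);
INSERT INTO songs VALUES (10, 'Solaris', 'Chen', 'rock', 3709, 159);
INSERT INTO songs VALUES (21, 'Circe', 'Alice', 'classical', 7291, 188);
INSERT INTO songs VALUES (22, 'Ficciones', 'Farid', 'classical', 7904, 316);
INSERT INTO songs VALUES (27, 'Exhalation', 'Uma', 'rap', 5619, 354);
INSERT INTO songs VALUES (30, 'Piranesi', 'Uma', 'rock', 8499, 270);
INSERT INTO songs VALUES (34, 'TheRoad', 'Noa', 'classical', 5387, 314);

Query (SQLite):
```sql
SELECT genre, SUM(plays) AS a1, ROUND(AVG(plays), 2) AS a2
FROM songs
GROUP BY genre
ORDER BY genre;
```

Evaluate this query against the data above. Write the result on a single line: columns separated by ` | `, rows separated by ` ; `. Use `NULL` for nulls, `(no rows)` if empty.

classical | 25787 | 5157.4 ; rap | 8062 | 4031 ; rock | 26123 | 6530.75

Group songs by genre.
Per group compute: SUM(plays), ROUND(AVG(plays), 2).
  classical: ids {3, 8, 21, 22, 34} → SUM(plays)=25787, ROUND(AVG(plays), 2)=5157.4
  rap: ids {6, 27} → SUM(plays)=8062, ROUND(AVG(plays), 2)=4031
  rock: ids {1, 4, 10, 30} → SUM(plays)=26123, ROUND(AVG(plays), 2)=6530.75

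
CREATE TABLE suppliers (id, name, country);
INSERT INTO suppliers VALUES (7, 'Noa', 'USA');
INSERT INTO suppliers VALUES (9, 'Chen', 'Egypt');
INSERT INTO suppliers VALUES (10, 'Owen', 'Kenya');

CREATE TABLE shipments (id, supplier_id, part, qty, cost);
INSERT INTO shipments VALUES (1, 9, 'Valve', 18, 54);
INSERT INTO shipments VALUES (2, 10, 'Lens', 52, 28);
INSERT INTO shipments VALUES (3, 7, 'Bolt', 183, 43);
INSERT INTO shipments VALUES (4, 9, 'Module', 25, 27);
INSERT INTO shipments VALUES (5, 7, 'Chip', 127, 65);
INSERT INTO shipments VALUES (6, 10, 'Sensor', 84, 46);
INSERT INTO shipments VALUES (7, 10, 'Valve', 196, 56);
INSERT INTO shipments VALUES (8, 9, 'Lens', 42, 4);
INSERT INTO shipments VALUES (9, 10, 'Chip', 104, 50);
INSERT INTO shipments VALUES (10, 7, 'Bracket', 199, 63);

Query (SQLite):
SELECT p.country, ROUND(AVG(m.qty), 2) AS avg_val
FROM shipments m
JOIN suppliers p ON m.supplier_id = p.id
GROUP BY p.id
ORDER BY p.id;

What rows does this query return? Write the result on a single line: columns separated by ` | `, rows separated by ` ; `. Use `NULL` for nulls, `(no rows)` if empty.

Join each shipments row to its suppliers via supplier_id.
Group joined rows by suppliers.id; compute ROUND(AVG(m.qty), 2) per group.
  7: ids {3, 5, 10} → ROUND(AVG(m.qty), 2)=169.67
  9: ids {1, 4, 8} → ROUND(AVG(m.qty), 2)=28.33
  10: ids {2, 6, 7, 9} → ROUND(AVG(m.qty), 2)=109

USA | 169.67 ; Egypt | 28.33 ; Kenya | 109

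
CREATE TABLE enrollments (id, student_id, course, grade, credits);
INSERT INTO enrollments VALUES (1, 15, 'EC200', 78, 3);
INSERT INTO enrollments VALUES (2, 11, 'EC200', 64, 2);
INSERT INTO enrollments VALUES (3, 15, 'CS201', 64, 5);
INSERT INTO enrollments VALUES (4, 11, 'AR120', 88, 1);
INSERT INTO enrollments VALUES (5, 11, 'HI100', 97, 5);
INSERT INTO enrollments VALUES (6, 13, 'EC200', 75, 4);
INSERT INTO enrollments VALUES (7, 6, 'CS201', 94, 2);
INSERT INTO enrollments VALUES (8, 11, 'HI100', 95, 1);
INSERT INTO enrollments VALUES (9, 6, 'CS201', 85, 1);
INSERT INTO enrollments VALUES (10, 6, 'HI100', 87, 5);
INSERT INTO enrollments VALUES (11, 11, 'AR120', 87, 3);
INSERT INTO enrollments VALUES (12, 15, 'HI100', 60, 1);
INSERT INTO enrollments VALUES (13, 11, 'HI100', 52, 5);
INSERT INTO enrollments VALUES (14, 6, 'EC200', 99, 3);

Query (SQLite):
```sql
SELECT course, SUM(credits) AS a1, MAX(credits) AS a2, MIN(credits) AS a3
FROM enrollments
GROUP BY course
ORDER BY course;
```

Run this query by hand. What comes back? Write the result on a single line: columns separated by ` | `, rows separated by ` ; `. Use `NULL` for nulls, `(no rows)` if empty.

AR120 | 4 | 3 | 1 ; CS201 | 8 | 5 | 1 ; EC200 | 12 | 4 | 2 ; HI100 | 17 | 5 | 1

Group enrollments by course.
Per group compute: SUM(credits), MAX(credits), MIN(credits).
  AR120: ids {4, 11} → SUM(credits)=4, MAX(credits)=3, MIN(credits)=1
  CS201: ids {3, 7, 9} → SUM(credits)=8, MAX(credits)=5, MIN(credits)=1
  EC200: ids {1, 2, 6, 14} → SUM(credits)=12, MAX(credits)=4, MIN(credits)=2
  HI100: ids {5, 8, 10, 12, 13} → SUM(credits)=17, MAX(credits)=5, MIN(credits)=1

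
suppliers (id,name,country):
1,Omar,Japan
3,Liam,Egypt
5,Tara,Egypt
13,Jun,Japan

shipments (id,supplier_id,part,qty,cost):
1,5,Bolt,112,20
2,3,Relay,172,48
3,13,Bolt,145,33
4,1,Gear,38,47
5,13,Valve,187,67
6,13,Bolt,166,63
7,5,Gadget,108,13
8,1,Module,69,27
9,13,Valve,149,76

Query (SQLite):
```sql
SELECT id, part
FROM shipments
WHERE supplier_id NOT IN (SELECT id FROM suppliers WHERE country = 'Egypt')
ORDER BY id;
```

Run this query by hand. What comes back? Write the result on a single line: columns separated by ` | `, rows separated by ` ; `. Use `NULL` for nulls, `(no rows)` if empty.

Inner query: suppliers.id where country = 'Egypt'.
Outer: keep shipments rows whose supplier_id is not in that set.
Inner query → {3, 5}

3 | Bolt ; 4 | Gear ; 5 | Valve ; 6 | Bolt ; 8 | Module ; 9 | Valve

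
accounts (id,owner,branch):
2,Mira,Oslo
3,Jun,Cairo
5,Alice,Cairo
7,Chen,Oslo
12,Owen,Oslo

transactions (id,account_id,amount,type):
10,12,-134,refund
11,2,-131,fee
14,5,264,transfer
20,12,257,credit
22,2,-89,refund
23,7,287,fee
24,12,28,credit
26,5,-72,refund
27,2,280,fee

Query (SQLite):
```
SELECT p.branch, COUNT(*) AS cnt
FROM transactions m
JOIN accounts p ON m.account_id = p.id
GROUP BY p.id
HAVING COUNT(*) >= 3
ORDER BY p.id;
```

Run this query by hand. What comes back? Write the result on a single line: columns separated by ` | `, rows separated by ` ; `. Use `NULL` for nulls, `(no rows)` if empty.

Oslo | 3 ; Oslo | 3

Join each transactions row to its accounts via account_id.
Group joined rows by accounts.id; compute COUNT(*) per group.
HAVING: keep groups with count ≥ 3.
  2: ids {11, 22, 27} → COUNT(*)=3
  5: ids {14, 26} → COUNT(*)=2
  7: ids {23} → COUNT(*)=1
  12: ids {10, 20, 24} → COUNT(*)=3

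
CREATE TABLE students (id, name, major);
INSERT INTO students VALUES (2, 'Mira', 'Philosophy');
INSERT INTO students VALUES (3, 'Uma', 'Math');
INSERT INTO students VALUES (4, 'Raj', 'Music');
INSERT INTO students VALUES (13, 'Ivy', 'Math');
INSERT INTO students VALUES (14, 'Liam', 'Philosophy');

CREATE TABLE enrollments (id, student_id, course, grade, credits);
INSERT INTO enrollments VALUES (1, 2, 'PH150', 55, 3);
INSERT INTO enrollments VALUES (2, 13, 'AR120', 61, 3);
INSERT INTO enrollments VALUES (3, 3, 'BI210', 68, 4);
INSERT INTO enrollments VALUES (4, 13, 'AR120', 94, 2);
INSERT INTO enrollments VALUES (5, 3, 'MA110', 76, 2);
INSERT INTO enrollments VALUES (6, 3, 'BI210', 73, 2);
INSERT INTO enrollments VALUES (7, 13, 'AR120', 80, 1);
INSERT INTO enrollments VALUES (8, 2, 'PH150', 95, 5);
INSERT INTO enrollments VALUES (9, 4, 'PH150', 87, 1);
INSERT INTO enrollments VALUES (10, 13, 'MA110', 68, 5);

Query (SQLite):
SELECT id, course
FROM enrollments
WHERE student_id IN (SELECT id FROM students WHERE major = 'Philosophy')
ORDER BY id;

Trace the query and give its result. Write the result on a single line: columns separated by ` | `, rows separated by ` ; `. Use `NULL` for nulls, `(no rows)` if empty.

1 | PH150 ; 8 | PH150

Inner query: students.id where major = 'Philosophy'.
Outer: keep enrollments rows whose student_id is in that set.
Inner query → {2, 14}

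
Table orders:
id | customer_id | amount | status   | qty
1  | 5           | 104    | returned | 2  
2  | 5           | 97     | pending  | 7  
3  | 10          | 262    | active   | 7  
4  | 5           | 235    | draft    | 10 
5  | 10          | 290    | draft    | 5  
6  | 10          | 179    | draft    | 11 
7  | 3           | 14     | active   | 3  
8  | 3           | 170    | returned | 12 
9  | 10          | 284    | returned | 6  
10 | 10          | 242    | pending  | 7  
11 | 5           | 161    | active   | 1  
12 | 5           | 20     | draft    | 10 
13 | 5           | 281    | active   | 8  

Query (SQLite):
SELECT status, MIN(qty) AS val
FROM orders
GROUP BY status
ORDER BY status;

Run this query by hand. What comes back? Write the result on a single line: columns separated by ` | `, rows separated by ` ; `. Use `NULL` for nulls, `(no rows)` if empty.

active | 1 ; draft | 5 ; pending | 7 ; returned | 2

Partition orders by status; compute MIN(qty) within each group.
  active: ids {3, 7, 11, 13} → MIN(qty)=1
  draft: ids {4, 5, 6, 12} → MIN(qty)=5
  pending: ids {2, 10} → MIN(qty)=7
  returned: ids {1, 8, 9} → MIN(qty)=2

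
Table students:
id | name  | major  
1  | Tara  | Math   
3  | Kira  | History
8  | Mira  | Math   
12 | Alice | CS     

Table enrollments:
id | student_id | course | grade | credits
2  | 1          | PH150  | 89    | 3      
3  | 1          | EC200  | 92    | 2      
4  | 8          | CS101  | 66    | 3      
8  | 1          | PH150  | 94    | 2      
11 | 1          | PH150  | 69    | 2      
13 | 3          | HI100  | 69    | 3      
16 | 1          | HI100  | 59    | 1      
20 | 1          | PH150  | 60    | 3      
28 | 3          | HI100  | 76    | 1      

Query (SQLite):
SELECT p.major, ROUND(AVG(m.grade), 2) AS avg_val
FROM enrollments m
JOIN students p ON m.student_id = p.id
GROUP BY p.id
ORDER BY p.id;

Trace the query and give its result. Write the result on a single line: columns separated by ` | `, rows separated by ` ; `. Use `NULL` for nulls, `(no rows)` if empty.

Join each enrollments row to its students via student_id.
Group joined rows by students.id; compute ROUND(AVG(m.grade), 2) per group.
  1: ids {2, 3, 8, 11, 16, 20} → ROUND(AVG(m.grade), 2)=77.17
  3: ids {13, 28} → ROUND(AVG(m.grade), 2)=72.5
  8: ids {4} → ROUND(AVG(m.grade), 2)=66

Math | 77.17 ; History | 72.5 ; Math | 66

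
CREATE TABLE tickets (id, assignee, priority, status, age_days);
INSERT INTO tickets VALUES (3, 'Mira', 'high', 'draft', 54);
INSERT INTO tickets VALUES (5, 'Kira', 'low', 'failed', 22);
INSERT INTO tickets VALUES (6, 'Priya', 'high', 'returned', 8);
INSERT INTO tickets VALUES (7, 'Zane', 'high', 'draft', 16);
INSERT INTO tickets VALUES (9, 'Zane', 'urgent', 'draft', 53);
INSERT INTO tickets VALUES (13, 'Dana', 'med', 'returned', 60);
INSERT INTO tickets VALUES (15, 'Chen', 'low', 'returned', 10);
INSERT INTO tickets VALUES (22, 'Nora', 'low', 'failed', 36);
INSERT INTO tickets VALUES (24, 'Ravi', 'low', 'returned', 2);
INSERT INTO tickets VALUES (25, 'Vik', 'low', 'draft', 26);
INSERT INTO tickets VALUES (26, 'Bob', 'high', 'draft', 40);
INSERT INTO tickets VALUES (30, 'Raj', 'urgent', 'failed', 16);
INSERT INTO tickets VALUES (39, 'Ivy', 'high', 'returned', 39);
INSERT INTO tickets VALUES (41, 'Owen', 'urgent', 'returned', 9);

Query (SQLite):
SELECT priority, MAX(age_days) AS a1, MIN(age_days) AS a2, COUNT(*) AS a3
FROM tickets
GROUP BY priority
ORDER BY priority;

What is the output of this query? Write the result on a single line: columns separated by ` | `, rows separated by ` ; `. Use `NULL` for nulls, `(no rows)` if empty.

high | 54 | 8 | 5 ; low | 36 | 2 | 5 ; med | 60 | 60 | 1 ; urgent | 53 | 9 | 3

Group tickets by priority.
Per group compute: MAX(age_days), MIN(age_days), COUNT(*).
  high: ids {3, 6, 7, 26, 39} → MAX(age_days)=54, MIN(age_days)=8, COUNT(*)=5
  low: ids {5, 15, 22, 24, 25} → MAX(age_days)=36, MIN(age_days)=2, COUNT(*)=5
  med: ids {13} → MAX(age_days)=60, MIN(age_days)=60, COUNT(*)=1
  urgent: ids {9, 30, 41} → MAX(age_days)=53, MIN(age_days)=9, COUNT(*)=3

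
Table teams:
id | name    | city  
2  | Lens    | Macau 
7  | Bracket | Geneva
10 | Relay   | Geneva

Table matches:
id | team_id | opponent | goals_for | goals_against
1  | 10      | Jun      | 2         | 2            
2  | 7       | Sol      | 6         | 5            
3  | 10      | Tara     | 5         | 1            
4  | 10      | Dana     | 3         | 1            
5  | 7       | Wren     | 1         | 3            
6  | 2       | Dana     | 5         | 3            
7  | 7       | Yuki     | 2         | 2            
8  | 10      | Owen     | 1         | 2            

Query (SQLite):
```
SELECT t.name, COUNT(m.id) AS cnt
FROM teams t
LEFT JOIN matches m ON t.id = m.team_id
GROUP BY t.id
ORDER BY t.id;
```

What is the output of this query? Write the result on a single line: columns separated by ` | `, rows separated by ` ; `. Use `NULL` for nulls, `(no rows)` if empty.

LEFT JOIN keeps every teams row; unmatched ones get NULL for matches columns.
Group by teams.id and compute COUNT(m.id). COUNT(col) of an all-NULL group is 0.
  2: ids {6} → COUNT(m.id)=1
  7: ids {2, 5, 7} → COUNT(m.id)=3
  10: ids {1, 3, 4, 8} → COUNT(m.id)=4

Lens | 1 ; Bracket | 3 ; Relay | 4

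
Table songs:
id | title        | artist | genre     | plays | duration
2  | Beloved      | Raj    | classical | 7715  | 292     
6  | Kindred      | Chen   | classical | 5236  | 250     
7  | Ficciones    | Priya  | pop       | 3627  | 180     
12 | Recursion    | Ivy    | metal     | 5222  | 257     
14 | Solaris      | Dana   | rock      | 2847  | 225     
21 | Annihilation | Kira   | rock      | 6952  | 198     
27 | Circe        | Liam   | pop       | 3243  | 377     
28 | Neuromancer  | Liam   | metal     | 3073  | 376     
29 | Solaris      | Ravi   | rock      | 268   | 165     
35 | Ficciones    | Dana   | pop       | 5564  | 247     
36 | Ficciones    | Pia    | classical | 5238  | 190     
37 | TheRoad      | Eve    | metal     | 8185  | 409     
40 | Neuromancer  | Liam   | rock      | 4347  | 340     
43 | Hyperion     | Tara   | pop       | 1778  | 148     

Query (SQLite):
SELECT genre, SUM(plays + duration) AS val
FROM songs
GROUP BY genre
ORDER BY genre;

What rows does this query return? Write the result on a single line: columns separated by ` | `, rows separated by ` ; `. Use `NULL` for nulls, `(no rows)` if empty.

For each row compute plays + duration.
Group by genre; take SUM of the expression per group.
  classical: ids {2, 6, 36} → SUM(plays + duration)=18921
  metal: ids {12, 28, 37} → SUM(plays + duration)=17522
  pop: ids {7, 27, 35, 43} → SUM(plays + duration)=15164
  rock: ids {14, 21, 29, 40} → SUM(plays + duration)=15342

classical | 18921 ; metal | 17522 ; pop | 15164 ; rock | 15342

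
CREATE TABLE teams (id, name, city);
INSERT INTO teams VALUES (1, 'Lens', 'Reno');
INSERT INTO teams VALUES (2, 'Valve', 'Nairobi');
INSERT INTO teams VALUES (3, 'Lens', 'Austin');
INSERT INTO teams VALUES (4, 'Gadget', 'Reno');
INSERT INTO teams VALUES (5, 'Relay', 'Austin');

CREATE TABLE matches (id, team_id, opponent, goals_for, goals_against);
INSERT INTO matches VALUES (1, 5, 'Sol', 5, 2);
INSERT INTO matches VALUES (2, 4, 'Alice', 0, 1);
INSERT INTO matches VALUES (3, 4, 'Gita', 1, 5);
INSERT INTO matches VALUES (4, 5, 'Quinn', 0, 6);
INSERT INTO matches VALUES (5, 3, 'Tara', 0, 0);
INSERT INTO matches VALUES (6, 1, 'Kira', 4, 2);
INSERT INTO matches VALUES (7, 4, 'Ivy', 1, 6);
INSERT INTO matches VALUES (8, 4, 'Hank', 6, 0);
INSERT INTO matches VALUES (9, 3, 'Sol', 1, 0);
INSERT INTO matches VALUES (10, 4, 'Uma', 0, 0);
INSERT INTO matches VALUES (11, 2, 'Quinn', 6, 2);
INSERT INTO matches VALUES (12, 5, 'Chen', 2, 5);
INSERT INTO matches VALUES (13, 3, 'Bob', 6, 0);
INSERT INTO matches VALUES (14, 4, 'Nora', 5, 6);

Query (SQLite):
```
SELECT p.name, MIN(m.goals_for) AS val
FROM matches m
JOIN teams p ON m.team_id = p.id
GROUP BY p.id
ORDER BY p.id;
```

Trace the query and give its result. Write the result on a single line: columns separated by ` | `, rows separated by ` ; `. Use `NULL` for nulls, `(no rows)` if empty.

Lens | 4 ; Valve | 6 ; Lens | 0 ; Gadget | 0 ; Relay | 0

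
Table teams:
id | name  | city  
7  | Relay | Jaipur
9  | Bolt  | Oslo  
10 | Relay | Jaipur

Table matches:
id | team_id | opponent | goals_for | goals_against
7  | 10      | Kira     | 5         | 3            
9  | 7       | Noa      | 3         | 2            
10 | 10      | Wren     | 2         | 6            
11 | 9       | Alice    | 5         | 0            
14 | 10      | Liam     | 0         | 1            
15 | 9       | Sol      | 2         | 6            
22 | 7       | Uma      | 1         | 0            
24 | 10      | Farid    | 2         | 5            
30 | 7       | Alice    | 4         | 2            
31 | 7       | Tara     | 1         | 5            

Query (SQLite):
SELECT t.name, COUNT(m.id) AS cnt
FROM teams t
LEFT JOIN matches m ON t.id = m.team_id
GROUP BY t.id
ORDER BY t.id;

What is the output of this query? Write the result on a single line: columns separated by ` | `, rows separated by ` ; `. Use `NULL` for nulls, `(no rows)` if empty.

Relay | 4 ; Bolt | 2 ; Relay | 4

LEFT JOIN keeps every teams row; unmatched ones get NULL for matches columns.
Group by teams.id and compute COUNT(m.id). COUNT(col) of an all-NULL group is 0.
  7: ids {9, 22, 30, 31} → COUNT(m.id)=4
  9: ids {11, 15} → COUNT(m.id)=2
  10: ids {7, 10, 14, 24} → COUNT(m.id)=4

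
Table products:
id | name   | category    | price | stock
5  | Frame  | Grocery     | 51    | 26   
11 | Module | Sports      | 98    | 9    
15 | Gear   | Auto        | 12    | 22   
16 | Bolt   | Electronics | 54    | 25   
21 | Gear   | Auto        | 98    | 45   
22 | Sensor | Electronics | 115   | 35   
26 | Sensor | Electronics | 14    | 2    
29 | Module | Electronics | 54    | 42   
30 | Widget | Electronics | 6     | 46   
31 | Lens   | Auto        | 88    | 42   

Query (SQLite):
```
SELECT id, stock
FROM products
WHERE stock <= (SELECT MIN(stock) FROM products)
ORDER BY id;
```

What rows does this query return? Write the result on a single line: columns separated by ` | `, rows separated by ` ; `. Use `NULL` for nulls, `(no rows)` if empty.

Scalar subquery: MIN(stock) over all products rows = 2.
Keep rows where stock <= that value.

26 | 2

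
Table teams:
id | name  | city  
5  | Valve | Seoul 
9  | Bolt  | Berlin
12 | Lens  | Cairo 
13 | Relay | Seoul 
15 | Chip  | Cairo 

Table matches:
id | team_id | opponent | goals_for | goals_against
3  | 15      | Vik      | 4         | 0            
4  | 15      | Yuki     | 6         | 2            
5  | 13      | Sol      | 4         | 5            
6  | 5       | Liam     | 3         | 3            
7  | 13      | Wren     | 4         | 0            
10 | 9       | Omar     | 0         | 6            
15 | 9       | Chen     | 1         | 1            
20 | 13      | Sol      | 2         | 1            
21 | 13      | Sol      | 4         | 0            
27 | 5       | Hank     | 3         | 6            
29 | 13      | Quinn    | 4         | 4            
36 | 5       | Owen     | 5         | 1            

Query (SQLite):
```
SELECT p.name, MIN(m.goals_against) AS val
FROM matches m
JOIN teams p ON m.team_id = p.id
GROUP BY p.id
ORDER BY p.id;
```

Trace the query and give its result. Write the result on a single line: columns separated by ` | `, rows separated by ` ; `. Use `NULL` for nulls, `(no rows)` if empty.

Valve | 1 ; Bolt | 1 ; Relay | 0 ; Chip | 0

Join each matches row to its teams via team_id.
Group joined rows by teams.id; compute MIN(m.goals_against) per group.
  5: ids {6, 27, 36} → MIN(m.goals_against)=1
  9: ids {10, 15} → MIN(m.goals_against)=1
  13: ids {5, 7, 20, 21, 29} → MIN(m.goals_against)=0
  15: ids {3, 4} → MIN(m.goals_against)=0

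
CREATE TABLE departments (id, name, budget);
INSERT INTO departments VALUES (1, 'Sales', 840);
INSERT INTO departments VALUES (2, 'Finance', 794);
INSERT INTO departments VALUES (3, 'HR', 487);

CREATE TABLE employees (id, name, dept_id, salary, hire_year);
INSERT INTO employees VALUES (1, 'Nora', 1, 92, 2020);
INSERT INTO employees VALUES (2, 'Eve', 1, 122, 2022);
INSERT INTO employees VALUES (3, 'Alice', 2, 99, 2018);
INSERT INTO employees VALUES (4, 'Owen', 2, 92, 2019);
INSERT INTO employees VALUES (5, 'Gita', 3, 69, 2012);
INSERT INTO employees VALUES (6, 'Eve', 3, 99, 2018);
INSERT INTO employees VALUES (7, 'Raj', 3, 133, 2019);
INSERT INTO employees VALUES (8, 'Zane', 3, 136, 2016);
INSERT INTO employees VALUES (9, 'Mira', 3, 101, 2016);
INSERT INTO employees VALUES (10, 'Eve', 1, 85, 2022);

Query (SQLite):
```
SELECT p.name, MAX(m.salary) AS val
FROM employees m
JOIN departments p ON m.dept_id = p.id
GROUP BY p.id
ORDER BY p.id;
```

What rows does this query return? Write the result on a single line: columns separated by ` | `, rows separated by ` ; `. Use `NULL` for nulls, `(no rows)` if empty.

Join each employees row to its departments via dept_id.
Group joined rows by departments.id; compute MAX(m.salary) per group.
  1: ids {1, 2, 10} → MAX(m.salary)=122
  2: ids {3, 4} → MAX(m.salary)=99
  3: ids {5, 6, 7, 8, 9} → MAX(m.salary)=136

Sales | 122 ; Finance | 99 ; HR | 136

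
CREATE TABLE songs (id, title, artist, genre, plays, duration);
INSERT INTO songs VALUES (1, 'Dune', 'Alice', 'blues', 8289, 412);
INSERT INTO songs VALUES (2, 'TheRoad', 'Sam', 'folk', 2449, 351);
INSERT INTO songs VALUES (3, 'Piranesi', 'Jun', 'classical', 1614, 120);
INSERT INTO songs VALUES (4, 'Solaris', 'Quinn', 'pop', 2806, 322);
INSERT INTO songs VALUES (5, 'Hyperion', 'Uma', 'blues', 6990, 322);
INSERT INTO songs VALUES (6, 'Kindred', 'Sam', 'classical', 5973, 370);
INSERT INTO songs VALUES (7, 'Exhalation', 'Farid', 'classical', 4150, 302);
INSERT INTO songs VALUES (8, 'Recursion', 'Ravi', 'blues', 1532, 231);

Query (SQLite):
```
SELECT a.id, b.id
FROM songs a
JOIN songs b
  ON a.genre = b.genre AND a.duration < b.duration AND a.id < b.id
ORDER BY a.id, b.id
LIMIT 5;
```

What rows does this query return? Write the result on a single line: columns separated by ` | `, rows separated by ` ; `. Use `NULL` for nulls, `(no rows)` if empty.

Pairs (a,b) with same genre, a.duration < b.duration, a.id < b.id.
genre groups: blues:{1,5,8} classical:{3,6,7} folk:{2} pop:{4}
Ordered by (a.id, b.id); first 5.

3 | 6 ; 3 | 7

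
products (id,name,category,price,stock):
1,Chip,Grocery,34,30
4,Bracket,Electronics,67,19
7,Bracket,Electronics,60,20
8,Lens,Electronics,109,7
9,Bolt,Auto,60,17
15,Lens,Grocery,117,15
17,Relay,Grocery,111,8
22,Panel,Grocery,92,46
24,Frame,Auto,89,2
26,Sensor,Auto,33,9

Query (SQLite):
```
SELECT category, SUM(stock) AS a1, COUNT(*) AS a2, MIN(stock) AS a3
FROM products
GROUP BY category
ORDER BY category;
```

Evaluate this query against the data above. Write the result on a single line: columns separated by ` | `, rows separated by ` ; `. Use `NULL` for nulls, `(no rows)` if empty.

Auto | 28 | 3 | 2 ; Electronics | 46 | 3 | 7 ; Grocery | 99 | 4 | 8

Group products by category.
Per group compute: SUM(stock), COUNT(*), MIN(stock).
  Auto: ids {9, 24, 26} → SUM(stock)=28, COUNT(*)=3, MIN(stock)=2
  Electronics: ids {4, 7, 8} → SUM(stock)=46, COUNT(*)=3, MIN(stock)=7
  Grocery: ids {1, 15, 17, 22} → SUM(stock)=99, COUNT(*)=4, MIN(stock)=8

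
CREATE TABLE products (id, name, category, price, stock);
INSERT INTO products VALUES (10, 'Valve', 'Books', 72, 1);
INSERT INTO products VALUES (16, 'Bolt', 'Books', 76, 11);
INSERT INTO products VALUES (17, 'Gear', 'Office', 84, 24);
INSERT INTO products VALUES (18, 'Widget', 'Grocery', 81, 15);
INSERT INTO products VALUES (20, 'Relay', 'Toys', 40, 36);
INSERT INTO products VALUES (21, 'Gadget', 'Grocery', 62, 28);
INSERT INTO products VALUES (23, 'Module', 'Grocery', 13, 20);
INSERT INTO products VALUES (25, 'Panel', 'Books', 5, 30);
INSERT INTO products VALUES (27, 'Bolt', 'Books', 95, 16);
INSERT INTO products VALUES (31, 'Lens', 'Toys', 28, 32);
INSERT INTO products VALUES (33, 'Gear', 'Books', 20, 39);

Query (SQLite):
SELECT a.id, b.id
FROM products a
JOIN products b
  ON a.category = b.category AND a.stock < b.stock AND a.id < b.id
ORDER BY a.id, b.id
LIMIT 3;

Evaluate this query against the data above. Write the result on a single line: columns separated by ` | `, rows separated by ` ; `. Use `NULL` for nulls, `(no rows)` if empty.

10 | 16 ; 10 | 25 ; 10 | 27

Pairs (a,b) with same category, a.stock < b.stock, a.id < b.id.
category groups: Books:{10,16,25,27,33} Grocery:{18,21,23} Office:{17} Toys:{20,31}
Ordered by (a.id, b.id); first 3.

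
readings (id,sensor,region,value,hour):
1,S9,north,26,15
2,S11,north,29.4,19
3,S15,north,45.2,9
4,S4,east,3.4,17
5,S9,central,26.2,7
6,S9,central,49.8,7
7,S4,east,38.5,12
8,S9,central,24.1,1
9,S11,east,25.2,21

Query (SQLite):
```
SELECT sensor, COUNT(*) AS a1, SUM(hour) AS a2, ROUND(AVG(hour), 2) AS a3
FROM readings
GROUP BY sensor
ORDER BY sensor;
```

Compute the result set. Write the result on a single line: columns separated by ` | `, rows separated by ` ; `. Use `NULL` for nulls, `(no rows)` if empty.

S11 | 2 | 40 | 20 ; S15 | 1 | 9 | 9 ; S4 | 2 | 29 | 14.5 ; S9 | 4 | 30 | 7.5

Group readings by sensor.
Per group compute: COUNT(*), SUM(hour), ROUND(AVG(hour), 2).
  S11: ids {2, 9} → COUNT(*)=2, SUM(hour)=40, ROUND(AVG(hour), 2)=20
  S15: ids {3} → COUNT(*)=1, SUM(hour)=9, ROUND(AVG(hour), 2)=9
  S4: ids {4, 7} → COUNT(*)=2, SUM(hour)=29, ROUND(AVG(hour), 2)=14.5
  S9: ids {1, 5, 6, 8} → COUNT(*)=4, SUM(hour)=30, ROUND(AVG(hour), 2)=7.5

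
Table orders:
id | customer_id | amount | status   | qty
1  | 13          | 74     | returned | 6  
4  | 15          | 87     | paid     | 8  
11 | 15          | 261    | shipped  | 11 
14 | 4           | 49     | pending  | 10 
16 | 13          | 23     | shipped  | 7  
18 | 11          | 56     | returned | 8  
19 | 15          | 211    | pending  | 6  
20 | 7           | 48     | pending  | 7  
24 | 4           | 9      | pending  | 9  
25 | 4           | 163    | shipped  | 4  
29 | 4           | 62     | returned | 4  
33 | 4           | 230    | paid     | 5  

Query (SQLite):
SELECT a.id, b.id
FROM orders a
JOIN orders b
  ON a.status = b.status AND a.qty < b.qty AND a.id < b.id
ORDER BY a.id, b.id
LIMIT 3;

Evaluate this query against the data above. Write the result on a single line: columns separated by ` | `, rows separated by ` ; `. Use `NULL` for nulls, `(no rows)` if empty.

Pairs (a,b) with same status, a.qty < b.qty, a.id < b.id.
status groups: paid:{4,33} pending:{14,19,20,24} returned:{1,18,29} shipped:{11,16,25}
Ordered by (a.id, b.id); first 3.

1 | 18 ; 19 | 20 ; 19 | 24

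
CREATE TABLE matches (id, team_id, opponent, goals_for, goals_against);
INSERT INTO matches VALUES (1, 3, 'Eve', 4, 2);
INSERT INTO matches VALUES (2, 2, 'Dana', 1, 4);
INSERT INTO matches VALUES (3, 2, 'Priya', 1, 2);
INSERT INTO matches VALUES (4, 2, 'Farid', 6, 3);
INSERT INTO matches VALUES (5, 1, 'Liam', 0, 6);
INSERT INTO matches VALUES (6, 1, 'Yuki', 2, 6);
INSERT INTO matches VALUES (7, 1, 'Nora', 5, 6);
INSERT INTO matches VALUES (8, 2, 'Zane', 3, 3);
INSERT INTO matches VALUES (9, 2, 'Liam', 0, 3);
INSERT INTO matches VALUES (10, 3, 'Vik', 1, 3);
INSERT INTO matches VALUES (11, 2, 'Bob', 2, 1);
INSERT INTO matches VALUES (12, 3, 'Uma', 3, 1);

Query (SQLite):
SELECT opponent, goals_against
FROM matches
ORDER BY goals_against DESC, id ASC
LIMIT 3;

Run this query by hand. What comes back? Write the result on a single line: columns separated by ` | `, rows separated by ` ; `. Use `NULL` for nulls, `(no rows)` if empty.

Liam | 6 ; Yuki | 6 ; Nora | 6

Sort by goals_against desc, tiebreak id asc: (6, id=5), (6, id=6), (6, id=7), (4, id=2), (3, id=4), (3, id=8) …. Take first 3.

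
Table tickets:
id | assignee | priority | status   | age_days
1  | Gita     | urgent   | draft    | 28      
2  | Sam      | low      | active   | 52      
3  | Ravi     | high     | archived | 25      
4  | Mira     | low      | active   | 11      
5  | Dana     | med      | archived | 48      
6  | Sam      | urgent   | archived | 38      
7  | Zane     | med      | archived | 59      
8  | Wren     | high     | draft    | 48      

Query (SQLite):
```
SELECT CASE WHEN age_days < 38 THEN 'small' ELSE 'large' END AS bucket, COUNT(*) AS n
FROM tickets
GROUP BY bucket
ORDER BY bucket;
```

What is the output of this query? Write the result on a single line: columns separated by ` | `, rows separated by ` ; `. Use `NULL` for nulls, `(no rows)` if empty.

Bucket rows by age_days < 38 → 'small' else 'large'; count each bucket.

large | 5 ; small | 3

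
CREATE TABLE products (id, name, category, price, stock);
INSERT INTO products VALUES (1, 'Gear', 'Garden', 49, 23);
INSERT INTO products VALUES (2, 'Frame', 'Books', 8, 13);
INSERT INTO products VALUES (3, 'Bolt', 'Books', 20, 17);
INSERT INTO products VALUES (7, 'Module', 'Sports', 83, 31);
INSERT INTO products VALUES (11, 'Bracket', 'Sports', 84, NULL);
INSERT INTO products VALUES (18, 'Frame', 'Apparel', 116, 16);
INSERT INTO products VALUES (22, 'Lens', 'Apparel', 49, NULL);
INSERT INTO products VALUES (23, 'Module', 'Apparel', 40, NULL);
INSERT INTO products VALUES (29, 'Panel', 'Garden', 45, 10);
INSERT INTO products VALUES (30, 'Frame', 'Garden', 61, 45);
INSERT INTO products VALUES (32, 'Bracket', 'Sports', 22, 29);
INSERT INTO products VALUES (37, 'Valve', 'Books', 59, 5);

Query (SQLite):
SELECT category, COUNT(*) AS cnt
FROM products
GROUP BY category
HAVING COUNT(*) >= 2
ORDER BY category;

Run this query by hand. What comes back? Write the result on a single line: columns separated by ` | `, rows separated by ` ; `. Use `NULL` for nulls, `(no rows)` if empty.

Partition products by category; compute COUNT(*) within each group.
HAVING: keep groups with count ≥ 2.
  Apparel: ids {18, 22, 23} → COUNT(*)=3
  Books: ids {2, 3, 37} → COUNT(*)=3
  Garden: ids {1, 29, 30} → COUNT(*)=3
  Sports: ids {7, 11, 32} → COUNT(*)=3

Apparel | 3 ; Books | 3 ; Garden | 3 ; Sports | 3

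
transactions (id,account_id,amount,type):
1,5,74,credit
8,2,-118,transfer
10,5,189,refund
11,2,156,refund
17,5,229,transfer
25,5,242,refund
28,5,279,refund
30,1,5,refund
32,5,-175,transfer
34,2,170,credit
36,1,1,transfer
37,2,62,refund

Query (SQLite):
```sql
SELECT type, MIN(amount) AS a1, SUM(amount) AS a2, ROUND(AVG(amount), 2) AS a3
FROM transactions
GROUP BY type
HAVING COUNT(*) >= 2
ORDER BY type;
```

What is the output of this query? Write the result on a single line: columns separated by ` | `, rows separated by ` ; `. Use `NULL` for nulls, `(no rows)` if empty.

credit | 74 | 244 | 122 ; refund | 5 | 933 | 155.5 ; transfer | -175 | -63 | -15.75

Group transactions by type.
Per group compute: MIN(amount), SUM(amount), ROUND(AVG(amount), 2).
HAVING: drop groups with fewer than 2 rows.
  credit: ids {1, 34} → MIN(amount)=74, SUM(amount)=244, ROUND(AVG(amount), 2)=122
  refund: ids {10, 11, 25, 28, 30, 37} → MIN(amount)=5, SUM(amount)=933, ROUND(AVG(amount), 2)=155.5
  transfer: ids {8, 17, 32, 36} → MIN(amount)=-175, SUM(amount)=-63, ROUND(AVG(amount), 2)=-15.75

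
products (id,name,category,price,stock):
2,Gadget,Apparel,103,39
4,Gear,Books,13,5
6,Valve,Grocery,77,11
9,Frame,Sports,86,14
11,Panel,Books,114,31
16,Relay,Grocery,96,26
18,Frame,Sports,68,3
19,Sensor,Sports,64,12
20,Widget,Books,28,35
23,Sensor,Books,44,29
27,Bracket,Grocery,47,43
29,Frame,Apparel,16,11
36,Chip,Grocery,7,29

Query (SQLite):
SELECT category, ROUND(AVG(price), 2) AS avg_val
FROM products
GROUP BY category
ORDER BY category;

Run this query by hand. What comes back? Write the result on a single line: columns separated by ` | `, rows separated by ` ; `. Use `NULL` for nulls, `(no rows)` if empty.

Apparel | 59.5 ; Books | 49.75 ; Grocery | 56.75 ; Sports | 72.67

Partition products by category; compute ROUND(AVG(price), 2) within each group.
  Apparel: ids {2, 29} → ROUND(AVG(price), 2)=59.5
  Books: ids {4, 11, 20, 23} → ROUND(AVG(price), 2)=49.75
  Grocery: ids {6, 16, 27, 36} → ROUND(AVG(price), 2)=56.75
  Sports: ids {9, 18, 19} → ROUND(AVG(price), 2)=72.67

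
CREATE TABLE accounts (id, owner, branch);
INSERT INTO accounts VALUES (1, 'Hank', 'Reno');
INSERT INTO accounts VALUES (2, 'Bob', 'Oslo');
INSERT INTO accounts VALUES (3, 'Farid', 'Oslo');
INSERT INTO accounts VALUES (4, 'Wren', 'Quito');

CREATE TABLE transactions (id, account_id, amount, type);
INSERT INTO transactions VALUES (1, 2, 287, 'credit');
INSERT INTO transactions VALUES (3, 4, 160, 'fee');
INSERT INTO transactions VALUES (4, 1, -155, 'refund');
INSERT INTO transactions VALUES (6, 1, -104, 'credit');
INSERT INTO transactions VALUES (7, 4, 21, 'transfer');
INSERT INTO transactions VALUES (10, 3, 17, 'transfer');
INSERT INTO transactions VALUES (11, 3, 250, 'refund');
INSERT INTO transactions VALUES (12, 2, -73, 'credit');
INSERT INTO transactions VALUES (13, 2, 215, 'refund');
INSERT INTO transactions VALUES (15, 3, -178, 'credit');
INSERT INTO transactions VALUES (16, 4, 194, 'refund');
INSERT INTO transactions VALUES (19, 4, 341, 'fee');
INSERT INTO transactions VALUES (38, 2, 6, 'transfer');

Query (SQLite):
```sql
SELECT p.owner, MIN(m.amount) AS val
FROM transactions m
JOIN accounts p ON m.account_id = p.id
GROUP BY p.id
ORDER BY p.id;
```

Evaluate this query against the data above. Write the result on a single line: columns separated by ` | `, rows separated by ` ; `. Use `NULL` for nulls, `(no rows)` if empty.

Hank | -155 ; Bob | -73 ; Farid | -178 ; Wren | 21

Join each transactions row to its accounts via account_id.
Group joined rows by accounts.id; compute MIN(m.amount) per group.
  1: ids {4, 6} → MIN(m.amount)=-155
  2: ids {1, 12, 13, 38} → MIN(m.amount)=-73
  3: ids {10, 11, 15} → MIN(m.amount)=-178
  4: ids {3, 7, 16, 19} → MIN(m.amount)=21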